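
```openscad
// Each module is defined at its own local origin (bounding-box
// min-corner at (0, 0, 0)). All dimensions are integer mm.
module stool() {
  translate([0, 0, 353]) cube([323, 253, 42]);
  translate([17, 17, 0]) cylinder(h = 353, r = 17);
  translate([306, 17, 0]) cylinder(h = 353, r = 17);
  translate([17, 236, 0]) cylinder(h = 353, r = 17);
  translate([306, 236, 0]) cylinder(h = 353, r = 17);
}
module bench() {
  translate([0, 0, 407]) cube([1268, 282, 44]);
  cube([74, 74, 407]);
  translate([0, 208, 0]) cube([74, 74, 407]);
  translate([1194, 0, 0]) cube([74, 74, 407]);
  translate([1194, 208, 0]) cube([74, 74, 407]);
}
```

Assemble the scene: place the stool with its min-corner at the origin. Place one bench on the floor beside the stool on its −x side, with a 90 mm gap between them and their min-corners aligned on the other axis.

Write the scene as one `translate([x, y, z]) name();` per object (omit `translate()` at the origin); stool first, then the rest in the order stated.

stool();
translate([-1358, 0, 0]) bench();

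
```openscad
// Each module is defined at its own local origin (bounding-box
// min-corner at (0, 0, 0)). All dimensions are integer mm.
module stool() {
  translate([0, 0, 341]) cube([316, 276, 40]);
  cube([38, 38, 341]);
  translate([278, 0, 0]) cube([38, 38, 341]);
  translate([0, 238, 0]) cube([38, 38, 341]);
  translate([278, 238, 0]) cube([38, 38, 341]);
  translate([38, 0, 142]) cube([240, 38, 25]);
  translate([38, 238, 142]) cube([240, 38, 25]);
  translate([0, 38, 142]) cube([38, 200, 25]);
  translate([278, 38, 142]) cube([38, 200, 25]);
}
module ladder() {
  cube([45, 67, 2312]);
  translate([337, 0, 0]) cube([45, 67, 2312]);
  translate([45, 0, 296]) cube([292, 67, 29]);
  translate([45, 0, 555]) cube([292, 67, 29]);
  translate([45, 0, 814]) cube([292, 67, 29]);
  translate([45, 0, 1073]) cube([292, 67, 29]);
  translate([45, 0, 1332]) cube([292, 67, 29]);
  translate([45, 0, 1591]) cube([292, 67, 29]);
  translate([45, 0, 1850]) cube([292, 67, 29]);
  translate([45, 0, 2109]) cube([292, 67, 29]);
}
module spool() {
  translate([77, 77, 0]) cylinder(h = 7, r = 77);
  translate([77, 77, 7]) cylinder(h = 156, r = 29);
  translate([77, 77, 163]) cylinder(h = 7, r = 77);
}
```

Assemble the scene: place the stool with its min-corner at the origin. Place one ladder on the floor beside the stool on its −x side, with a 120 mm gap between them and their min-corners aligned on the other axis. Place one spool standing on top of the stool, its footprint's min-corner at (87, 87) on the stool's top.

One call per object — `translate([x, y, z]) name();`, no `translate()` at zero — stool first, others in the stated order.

stool();
translate([-502, 0, 0]) ladder();
translate([87, 87, 381]) spool();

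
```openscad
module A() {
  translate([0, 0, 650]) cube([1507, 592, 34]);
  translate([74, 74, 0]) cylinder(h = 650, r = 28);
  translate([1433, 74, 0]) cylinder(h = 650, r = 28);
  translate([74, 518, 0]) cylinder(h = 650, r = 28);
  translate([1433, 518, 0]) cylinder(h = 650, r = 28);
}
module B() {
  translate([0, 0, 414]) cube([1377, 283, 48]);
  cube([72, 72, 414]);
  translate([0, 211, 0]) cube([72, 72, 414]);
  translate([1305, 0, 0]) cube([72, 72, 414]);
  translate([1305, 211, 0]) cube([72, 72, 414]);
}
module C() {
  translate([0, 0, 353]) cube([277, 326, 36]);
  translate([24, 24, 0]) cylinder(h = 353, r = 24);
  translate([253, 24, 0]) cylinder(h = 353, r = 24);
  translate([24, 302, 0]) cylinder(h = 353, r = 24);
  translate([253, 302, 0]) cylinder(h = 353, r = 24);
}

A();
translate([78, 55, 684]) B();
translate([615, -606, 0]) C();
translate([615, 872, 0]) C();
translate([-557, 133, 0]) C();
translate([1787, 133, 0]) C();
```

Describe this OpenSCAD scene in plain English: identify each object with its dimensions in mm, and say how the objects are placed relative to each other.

A is a table with a 1507×592 mm rectangular top, 34 mm thick, top surface at z = 684 mm, supported by four round legs of 56 mm diameter, each leg's bounding box inset 46 mm from the nearest pair of top edges, running from the floor.

B is a bench: a 1377×283 mm seat slab, 48 mm thick, top at z = 462 mm, on four 72×72 mm square legs flush with the seat corners and standing on z = 0.

C is a four-legged stool. The seat is a 277×326×36 mm slab whose top surface is at z = 389 mm; four round legs, each 48 mm in diameter, run from the floor (z = 0) to the underside of the seat, each leg's axis is inset half a diameter from the nearest pair of seat edges (so the leg's bounding box is flush with the corner).

The bench is on top of the table. Four stools sit around the table at the −y, +y, −x, +x sides.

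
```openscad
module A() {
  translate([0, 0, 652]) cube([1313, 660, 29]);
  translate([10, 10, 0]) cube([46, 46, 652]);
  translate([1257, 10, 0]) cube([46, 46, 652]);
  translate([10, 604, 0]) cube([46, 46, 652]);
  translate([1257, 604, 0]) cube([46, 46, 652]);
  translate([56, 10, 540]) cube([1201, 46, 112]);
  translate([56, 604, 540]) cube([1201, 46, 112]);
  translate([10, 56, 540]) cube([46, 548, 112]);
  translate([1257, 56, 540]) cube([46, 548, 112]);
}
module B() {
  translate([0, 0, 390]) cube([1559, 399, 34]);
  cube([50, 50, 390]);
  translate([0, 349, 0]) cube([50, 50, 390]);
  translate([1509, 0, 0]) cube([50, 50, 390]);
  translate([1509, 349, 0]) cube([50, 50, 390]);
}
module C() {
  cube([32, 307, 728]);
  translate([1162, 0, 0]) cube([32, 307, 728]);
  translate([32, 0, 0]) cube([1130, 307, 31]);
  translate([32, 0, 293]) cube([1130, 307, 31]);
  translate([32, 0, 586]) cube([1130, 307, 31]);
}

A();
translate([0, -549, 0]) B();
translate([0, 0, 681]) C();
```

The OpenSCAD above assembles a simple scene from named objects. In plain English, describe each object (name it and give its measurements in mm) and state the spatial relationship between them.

A is a rectangular dining table. The top is 1313×660×29 mm with its upper surface at z = 681 mm. It stands on four 46×46 mm square legs, each inset 10 mm from the nearest pair of top edges, running from the floor to the underside of the top. Four apron rails, 46 mm thick and 112 mm tall, run between adjacent legs with their top edges flush with the underside of the top and their outer faces flush with the legs' outer faces.

B is a bench: a 1559×399 mm seat slab, 34 mm thick, top at z = 424 mm, on four 50×50 mm square legs flush with the seat corners and standing on z = 0.

C is an open bookshelf. Two side panels, each 32 mm thick, 307 mm deep and 728 mm tall, stand 1194 mm apart (outside-to-outside). Between them sit 3 shelves, each 31 mm thick and 307 mm deep, spanning the full gap between the sides. The bottom shelf rests on the floor (its underside at z = 0) and the clear gap between one shelf's top and the next shelf's underside is 262 mm.

The bench is on the floor beside the table on its −y side. The bookshelf is on top of the table.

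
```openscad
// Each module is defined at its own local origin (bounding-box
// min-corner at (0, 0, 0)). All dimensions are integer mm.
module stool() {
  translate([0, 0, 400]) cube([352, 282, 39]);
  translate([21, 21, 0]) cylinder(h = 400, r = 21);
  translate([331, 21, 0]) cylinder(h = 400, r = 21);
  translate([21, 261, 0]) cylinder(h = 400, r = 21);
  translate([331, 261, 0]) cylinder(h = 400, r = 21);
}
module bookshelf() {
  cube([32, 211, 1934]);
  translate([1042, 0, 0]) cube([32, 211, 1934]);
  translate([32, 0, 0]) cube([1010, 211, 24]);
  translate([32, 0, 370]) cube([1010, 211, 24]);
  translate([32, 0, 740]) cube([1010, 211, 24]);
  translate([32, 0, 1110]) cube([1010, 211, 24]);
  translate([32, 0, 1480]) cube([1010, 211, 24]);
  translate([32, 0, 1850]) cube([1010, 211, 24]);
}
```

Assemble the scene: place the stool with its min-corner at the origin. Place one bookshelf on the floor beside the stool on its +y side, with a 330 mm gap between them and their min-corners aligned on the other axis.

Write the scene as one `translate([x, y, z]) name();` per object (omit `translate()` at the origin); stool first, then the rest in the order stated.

stool();
translate([0, 612, 0]) bookshelf();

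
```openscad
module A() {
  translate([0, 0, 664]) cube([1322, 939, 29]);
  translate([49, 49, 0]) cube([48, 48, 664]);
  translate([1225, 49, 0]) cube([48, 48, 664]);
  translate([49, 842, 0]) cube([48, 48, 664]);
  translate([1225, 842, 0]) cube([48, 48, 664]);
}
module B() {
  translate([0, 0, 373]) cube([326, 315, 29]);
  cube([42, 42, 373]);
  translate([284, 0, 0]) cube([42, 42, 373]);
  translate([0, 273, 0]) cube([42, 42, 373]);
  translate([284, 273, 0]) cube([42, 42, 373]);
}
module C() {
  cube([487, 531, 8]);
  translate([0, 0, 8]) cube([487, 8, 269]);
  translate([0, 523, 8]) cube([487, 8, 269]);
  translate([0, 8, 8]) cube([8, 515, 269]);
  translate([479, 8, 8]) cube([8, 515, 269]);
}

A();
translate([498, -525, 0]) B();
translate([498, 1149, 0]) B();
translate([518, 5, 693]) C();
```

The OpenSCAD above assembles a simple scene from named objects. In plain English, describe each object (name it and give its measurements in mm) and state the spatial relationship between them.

A is a table: top 1322 mm (x) × 939 mm (y), 29 mm thick, upper face at z = 693 mm, on four 48×48 mm square legs, each inset 49 mm from the nearest pair of top edges, running from z = 0 to the bottom of the top.

B is a four-legged stool. The seat is 326×315 mm, 29 mm thick, top at z = 402 mm. It stands on four square legs, each 42×42 mm in cross-section, from z = 0 to the seat underside, each flush with a corner of the seat.

C is an open-topped rectangular box: outside dimensions 487×531×277 mm, with a uniform wall and base thickness of 8 mm. The base is a full 487×531 slab on the floor; four walls sit on top of the base. The front and back walls (the −y and +y sides) span the full width; the two side walls fit between them.

Two stools sit around the table at the −y, +y sides. The open box is on top of the table.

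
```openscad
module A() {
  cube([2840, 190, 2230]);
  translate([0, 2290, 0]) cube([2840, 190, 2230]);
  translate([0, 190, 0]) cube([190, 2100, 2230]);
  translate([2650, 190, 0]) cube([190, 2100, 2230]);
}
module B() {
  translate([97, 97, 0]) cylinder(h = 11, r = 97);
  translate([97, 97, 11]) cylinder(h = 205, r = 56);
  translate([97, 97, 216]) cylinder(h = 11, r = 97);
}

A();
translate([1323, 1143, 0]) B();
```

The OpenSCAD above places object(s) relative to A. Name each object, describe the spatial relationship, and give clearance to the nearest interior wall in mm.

Clearances: x = 1133, y = 953; minimum 953 mm.

A is a house frame. B is a spool. The spool sits inside the house frame, centred. The clearance to the nearest interior wall is 953 mm.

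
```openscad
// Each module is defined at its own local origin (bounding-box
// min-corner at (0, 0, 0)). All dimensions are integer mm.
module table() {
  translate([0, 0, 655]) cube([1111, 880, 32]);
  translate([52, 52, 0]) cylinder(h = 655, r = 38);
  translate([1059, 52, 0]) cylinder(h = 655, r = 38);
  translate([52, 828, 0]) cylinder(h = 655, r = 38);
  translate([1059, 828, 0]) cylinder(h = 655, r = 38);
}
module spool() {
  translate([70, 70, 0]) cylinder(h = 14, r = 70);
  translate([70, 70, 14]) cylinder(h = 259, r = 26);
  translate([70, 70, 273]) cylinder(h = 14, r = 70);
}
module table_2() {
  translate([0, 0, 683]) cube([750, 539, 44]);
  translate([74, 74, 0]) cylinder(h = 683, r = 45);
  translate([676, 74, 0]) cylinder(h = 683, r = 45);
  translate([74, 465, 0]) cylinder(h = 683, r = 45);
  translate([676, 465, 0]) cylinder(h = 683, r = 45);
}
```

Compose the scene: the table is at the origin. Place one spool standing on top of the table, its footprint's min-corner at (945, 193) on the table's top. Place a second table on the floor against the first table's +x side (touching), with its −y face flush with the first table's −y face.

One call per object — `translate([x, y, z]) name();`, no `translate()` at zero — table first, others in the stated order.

table();
translate([945, 193, 687]) spool();
translate([1111, 0, 0]) table_2();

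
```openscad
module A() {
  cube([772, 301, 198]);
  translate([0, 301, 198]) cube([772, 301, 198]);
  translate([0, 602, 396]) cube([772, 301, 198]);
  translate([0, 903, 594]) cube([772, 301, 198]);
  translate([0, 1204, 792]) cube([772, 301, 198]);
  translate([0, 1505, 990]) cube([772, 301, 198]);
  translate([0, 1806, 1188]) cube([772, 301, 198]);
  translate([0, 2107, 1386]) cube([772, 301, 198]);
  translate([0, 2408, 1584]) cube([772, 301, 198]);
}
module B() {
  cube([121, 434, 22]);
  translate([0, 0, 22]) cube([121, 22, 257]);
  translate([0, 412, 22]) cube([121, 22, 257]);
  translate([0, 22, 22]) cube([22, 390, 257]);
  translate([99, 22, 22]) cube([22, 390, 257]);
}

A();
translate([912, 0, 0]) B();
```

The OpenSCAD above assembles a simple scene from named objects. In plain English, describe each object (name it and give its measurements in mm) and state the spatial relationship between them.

A is a run of 9 identical solid stair steps. Each tread is 772×301 mm and each step block is 198 mm high. Step 1 rests on the floor; step k is offset from step 1 by (k−1)×301 mm in y and (k−1)×198 mm in z.

B is an open storage box with external size 121×434×279 mm and wall thickness 22 mm (the base is also 22 mm thick). The base covers the whole footprint; the four walls stand on the base, with the y-facing walls full-width and the x-facing walls fitting between their inner faces.

The open box is on the floor beside the staircase on its +x side.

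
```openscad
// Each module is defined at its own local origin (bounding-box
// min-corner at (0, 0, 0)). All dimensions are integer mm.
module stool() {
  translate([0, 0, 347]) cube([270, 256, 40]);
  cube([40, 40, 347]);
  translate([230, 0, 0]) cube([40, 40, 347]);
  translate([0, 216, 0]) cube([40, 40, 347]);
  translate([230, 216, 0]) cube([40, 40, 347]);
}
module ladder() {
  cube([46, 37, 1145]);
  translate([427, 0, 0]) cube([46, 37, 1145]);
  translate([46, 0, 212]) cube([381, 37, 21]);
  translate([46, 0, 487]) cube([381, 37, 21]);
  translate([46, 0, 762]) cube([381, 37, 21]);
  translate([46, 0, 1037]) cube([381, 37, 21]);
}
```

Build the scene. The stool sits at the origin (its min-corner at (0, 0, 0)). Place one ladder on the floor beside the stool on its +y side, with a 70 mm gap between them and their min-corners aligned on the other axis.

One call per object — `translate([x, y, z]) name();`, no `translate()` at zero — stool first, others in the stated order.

stool();
translate([0, 326, 0]) ladder();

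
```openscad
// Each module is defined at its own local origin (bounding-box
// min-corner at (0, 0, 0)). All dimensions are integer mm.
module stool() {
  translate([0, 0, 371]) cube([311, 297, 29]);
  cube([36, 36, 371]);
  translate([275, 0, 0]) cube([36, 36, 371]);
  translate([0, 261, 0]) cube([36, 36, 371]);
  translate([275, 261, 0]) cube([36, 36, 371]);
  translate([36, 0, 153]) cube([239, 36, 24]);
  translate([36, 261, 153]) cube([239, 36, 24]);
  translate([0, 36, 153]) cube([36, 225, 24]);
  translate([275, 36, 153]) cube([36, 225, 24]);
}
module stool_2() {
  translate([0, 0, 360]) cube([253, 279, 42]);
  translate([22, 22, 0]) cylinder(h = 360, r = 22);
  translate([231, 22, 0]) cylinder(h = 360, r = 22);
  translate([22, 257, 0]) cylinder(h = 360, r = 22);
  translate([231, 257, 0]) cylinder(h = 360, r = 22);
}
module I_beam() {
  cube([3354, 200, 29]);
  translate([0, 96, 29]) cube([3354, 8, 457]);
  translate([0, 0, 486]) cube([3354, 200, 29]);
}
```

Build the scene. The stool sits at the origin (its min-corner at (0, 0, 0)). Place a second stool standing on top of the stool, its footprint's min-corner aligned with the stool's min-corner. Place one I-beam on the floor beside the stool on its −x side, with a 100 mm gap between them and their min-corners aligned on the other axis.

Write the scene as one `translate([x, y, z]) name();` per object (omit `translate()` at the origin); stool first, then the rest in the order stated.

stool();
translate([0, 0, 400]) stool_2();
translate([-3454, 0, 0]) I_beam();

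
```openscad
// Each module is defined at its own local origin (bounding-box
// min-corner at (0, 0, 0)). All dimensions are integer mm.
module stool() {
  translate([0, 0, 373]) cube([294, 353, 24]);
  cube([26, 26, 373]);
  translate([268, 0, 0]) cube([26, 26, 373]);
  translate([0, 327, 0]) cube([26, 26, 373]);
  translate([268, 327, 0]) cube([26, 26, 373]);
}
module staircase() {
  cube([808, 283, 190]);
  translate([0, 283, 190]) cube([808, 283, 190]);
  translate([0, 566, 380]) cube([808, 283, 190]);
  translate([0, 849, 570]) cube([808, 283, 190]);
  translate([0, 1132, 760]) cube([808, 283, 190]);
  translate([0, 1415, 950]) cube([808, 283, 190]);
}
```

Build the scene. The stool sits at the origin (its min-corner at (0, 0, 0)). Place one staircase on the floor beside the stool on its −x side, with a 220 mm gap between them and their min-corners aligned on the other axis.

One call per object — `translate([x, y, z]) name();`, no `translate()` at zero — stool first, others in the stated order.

stool();
translate([-1028, 0, 0]) staircase();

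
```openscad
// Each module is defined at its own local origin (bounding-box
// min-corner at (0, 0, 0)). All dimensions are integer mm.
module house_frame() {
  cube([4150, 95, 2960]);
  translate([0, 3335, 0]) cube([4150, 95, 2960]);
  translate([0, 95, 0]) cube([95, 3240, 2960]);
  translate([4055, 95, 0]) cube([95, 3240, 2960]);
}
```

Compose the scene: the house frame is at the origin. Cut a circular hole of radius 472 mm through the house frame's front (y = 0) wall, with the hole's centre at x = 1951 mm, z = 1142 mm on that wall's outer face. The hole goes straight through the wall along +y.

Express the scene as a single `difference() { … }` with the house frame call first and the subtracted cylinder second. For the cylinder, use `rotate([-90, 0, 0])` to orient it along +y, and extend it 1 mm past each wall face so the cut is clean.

difference() {
  house_frame();
  translate([1951, -1, 1142]) rotate([-90, 0, 0]) cylinder(h = 97, r = 472);
}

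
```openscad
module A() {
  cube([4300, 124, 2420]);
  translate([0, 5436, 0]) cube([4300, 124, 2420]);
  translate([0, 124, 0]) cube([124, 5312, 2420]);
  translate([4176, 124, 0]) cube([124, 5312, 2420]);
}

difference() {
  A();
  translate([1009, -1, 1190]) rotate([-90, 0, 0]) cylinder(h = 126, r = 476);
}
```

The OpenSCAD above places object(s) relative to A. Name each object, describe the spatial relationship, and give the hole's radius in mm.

A is a house frame. The house frame has a circular hole through its front wall. The hole's radius is 476 mm.

The subtracted cylinder has r = 476 mm.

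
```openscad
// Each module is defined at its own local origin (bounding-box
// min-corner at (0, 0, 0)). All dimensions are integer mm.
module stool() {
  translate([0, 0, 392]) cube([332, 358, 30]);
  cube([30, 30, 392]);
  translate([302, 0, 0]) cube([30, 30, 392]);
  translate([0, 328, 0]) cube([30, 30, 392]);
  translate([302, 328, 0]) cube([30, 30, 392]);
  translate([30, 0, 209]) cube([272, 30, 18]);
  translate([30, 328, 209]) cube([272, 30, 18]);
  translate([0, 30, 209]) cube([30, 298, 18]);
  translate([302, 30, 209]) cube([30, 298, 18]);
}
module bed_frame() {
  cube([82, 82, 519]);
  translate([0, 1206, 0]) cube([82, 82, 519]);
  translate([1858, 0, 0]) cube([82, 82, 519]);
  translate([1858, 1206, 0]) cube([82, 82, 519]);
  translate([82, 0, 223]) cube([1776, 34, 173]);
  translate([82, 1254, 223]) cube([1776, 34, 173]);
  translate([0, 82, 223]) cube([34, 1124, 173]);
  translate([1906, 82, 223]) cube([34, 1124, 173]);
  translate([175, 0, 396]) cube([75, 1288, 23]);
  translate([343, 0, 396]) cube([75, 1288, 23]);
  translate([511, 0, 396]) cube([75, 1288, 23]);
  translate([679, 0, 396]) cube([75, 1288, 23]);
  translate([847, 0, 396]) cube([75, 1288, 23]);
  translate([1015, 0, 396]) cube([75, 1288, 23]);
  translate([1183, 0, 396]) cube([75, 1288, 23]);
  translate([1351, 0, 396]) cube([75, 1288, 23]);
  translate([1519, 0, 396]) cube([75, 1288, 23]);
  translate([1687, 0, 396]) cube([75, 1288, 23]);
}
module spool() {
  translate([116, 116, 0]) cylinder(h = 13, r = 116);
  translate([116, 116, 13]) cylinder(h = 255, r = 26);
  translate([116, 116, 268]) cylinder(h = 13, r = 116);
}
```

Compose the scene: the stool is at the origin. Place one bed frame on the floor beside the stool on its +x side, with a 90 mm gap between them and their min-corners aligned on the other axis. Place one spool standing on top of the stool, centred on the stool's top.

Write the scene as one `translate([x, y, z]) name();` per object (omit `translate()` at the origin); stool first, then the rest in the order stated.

stool();
translate([422, 0, 0]) bed_frame();
translate([50, 63, 422]) spool();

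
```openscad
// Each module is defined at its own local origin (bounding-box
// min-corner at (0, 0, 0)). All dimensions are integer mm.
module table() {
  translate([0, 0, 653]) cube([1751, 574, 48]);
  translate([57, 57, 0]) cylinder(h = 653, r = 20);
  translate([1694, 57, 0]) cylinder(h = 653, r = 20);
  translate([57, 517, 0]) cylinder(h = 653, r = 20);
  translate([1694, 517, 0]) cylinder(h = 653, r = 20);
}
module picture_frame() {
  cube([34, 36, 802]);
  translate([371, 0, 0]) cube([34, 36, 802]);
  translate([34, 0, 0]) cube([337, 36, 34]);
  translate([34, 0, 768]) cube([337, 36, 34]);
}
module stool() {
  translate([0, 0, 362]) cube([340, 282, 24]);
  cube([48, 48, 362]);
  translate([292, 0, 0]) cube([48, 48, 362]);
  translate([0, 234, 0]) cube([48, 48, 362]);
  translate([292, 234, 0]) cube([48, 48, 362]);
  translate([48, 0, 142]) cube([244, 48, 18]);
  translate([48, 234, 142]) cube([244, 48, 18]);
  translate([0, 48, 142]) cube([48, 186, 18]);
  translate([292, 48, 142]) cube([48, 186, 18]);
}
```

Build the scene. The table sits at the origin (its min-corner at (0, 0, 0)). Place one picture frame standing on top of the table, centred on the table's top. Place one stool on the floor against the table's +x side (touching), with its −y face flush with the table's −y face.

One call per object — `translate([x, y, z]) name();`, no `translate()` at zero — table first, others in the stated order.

table();
translate([673, 269, 701]) picture_frame();
translate([1751, 0, 0]) stool();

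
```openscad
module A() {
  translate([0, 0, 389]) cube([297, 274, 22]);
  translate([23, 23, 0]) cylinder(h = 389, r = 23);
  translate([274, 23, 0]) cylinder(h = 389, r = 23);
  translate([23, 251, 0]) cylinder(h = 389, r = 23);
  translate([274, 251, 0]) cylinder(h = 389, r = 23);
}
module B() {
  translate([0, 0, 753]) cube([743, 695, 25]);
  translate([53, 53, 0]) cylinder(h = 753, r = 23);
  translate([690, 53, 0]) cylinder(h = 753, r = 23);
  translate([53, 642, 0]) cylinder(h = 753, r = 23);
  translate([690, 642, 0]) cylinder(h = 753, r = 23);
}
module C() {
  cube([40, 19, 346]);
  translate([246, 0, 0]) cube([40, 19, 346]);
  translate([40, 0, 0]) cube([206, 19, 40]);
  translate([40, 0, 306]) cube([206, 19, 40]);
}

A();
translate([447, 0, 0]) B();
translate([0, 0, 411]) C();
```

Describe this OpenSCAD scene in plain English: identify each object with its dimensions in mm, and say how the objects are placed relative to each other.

A is a four-legged stool. The seat is 297×274 mm, 22 mm thick, top at z = 411 mm. It stands on four round legs, each 46 mm in diameter, from z = 0 to the seat underside, each leg's axis is inset half a diameter from the nearest pair of seat edges (so the leg's bounding box is flush with the corner).

B is a table with a 743×695 mm rectangular top, 25 mm thick, top surface at z = 778 mm, supported by four round legs of 46 mm diameter, each leg's bounding box inset 30 mm from the nearest pair of top edges, running from the floor.

C is a picture frame with a 206×266 mm rectangular opening (x by z) and a uniform 40 mm border on every side. Frame depth is 19 mm along y. It is built from two vertical stiles running the full outside height and two horizontal rails spanning the gap between the stiles.

The table is on the floor beside the stool on its +x side. The picture frame is on top of the stool.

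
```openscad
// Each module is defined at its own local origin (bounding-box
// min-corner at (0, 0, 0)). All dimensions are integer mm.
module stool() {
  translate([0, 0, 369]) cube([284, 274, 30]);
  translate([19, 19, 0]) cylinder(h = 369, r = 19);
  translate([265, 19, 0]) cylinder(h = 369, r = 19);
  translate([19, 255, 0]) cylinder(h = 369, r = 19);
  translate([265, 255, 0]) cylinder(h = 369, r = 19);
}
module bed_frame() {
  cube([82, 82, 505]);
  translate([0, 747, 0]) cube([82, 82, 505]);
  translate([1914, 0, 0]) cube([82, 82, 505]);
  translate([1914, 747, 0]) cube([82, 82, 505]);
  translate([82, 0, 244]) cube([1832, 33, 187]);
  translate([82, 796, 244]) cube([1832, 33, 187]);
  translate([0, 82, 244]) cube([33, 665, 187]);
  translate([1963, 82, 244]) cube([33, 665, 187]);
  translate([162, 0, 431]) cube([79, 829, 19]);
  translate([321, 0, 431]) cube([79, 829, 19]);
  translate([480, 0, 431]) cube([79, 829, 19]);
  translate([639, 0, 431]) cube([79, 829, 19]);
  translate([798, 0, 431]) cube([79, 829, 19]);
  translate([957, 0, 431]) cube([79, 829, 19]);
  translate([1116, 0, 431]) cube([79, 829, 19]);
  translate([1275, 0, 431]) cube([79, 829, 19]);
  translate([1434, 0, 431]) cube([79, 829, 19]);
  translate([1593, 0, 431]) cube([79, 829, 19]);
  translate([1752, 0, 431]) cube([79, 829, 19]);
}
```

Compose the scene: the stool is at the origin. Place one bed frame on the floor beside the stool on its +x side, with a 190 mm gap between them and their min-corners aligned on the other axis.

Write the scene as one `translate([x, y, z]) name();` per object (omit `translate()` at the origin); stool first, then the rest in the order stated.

stool();
translate([474, 0, 0]) bed_frame();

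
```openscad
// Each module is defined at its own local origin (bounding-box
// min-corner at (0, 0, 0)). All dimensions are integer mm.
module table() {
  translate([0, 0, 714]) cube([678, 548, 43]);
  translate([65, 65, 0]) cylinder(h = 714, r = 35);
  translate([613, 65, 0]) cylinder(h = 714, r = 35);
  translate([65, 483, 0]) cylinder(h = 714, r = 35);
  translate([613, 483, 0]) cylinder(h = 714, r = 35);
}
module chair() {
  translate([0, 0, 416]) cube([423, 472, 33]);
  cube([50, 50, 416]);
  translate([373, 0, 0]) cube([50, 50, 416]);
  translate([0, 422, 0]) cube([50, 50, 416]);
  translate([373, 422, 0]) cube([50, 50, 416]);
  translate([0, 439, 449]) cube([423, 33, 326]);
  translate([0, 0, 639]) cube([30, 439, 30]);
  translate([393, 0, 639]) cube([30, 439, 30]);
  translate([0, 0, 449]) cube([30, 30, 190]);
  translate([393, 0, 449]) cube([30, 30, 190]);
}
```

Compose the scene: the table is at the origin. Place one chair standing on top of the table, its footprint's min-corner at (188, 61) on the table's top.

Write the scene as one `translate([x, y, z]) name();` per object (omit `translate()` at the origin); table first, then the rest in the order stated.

table();
translate([188, 61, 757]) chair();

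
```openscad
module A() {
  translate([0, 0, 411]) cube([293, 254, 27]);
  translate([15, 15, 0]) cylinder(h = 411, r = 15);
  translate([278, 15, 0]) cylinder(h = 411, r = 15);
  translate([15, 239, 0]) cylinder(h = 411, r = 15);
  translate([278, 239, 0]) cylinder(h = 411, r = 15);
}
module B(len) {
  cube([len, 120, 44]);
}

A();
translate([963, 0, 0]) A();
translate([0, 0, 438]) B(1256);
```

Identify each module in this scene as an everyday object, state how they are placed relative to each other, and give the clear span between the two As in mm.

Second stool starts at x = 963; first ends at x = 293; clear span = 963 − 293 = 670 mm.

A is a stool. B is a beam. A beam spans the tops of two stools. The clear span between the two stools is 670 mm.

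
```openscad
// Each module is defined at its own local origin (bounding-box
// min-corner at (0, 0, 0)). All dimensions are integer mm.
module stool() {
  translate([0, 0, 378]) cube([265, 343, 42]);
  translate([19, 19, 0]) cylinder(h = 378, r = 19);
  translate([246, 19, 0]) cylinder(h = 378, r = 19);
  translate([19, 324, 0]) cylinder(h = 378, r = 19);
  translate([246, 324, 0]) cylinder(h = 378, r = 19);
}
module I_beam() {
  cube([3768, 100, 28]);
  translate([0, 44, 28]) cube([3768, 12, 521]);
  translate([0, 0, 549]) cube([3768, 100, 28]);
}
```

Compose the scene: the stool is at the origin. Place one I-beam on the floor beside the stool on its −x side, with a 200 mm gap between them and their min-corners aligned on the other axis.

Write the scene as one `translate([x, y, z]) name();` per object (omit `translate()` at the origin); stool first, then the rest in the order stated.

stool();
translate([-3968, 0, 0]) I_beam();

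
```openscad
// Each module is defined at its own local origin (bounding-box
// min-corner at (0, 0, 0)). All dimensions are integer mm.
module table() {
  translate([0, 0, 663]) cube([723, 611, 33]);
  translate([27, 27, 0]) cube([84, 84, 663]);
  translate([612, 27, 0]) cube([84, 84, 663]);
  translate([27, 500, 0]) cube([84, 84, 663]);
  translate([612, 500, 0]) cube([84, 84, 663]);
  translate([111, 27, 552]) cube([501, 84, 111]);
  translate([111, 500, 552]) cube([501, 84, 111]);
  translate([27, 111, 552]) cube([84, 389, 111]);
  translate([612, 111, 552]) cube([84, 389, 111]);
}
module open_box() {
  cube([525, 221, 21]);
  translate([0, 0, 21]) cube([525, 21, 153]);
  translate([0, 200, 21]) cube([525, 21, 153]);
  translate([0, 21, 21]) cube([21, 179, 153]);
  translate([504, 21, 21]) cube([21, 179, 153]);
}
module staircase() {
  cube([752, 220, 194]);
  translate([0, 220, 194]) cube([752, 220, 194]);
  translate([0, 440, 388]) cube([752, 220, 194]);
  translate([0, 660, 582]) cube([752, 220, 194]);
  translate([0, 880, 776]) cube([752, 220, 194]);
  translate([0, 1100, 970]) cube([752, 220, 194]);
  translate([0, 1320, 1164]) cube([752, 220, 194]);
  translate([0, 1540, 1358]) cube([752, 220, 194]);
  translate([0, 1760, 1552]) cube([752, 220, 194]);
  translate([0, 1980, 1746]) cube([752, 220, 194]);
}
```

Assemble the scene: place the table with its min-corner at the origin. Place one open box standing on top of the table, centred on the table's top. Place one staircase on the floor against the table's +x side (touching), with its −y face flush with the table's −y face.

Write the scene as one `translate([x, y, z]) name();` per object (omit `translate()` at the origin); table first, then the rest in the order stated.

table();
translate([99, 195, 696]) open_box();
translate([723, 0, 0]) staircase();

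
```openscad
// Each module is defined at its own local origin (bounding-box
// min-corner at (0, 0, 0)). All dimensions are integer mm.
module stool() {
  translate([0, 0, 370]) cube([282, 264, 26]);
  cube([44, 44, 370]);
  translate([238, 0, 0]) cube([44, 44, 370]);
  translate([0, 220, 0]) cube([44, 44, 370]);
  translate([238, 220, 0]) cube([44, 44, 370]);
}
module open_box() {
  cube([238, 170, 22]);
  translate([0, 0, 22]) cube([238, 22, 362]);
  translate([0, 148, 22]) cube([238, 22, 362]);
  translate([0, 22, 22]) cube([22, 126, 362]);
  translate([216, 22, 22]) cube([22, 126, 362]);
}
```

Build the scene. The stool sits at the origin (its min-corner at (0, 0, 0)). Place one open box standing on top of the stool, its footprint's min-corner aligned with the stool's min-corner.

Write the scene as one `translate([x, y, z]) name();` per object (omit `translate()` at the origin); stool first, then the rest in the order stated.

stool();
translate([0, 0, 396]) open_box();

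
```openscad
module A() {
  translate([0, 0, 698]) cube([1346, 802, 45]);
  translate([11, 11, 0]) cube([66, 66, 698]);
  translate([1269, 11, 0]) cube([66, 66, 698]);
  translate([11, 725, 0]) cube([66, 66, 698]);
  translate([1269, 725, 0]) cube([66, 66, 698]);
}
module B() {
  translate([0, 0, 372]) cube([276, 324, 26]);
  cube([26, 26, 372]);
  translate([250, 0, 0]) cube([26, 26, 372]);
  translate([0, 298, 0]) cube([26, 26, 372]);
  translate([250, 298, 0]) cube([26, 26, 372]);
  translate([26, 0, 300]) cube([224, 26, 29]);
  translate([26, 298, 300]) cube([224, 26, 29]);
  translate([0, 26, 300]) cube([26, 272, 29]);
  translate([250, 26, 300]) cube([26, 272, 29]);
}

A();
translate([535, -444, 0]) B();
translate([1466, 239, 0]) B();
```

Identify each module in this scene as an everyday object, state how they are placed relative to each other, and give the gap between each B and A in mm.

Each stool's nearest face is 120 mm from the table's bounding box.

A is a table. B is a stool. Two stools sit around the table at the −y, +x sides. The gap between each stool and the table is 120 mm.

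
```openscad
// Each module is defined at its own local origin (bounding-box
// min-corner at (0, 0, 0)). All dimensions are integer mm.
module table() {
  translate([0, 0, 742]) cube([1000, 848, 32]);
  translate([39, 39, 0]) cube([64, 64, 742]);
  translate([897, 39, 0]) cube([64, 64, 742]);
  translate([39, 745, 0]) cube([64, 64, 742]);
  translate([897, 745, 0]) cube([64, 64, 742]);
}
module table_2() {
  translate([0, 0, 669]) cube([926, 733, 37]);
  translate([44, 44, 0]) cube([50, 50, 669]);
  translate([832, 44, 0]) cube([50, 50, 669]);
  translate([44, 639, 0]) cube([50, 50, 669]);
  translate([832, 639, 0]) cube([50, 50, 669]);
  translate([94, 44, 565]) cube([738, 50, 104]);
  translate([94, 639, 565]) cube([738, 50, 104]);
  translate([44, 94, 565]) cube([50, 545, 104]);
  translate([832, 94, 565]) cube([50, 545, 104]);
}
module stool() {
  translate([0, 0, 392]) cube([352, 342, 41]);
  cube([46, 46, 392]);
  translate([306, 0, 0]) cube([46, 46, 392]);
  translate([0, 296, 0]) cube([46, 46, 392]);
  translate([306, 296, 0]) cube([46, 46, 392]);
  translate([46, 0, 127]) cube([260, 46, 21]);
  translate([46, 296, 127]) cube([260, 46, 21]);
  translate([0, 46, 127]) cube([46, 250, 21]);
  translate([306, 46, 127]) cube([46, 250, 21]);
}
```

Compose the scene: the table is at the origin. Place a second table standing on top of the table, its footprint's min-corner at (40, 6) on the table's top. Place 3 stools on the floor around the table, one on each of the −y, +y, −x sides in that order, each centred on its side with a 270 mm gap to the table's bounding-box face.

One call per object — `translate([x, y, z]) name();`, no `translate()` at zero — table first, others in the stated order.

table();
translate([40, 6, 774]) table_2();
translate([324, -612, 0]) stool();
translate([324, 1118, 0]) stool();
translate([-622, 253, 0]) stool();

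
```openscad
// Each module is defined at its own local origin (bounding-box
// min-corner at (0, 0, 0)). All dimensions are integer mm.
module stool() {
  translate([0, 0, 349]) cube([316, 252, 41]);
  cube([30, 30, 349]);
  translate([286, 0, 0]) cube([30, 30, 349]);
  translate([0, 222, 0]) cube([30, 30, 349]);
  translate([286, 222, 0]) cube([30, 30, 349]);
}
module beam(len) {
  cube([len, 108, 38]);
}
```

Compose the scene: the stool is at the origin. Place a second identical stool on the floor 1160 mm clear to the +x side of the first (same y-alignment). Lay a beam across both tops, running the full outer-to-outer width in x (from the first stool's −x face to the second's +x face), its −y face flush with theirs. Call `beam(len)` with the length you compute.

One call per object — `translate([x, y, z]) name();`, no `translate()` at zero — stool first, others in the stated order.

stool();
translate([1476, 0, 0]) stool();
translate([0, 0, 390]) beam(1792);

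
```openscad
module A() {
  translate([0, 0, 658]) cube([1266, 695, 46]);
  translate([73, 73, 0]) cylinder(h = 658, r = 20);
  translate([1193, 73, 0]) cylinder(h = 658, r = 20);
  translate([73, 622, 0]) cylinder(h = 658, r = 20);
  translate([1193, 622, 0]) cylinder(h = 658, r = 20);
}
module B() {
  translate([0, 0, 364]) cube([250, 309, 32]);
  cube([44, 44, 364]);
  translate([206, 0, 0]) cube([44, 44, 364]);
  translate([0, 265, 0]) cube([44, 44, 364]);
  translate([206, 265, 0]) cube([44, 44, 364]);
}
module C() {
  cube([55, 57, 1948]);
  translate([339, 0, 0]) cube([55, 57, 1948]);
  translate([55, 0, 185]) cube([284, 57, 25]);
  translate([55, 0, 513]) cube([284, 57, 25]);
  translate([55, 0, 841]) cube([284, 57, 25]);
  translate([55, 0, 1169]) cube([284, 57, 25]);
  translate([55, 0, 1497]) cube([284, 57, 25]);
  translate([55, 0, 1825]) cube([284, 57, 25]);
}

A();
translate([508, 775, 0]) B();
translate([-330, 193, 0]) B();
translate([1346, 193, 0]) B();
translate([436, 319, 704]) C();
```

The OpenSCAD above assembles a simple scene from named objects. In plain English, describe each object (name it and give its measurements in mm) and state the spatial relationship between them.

A is a table with a 1266×695 mm rectangular top, 46 mm thick, top surface at z = 704 mm, supported by four round legs of 40 mm diameter, each leg's bounding box inset 53 mm from the nearest pair of top edges, running from the floor.

B is a four-legged stool. The seat is a 250×309×32 mm slab whose top surface is at z = 396 mm; four square legs, each 44×44 mm in cross-section, run from the floor (z = 0) to the underside of the seat, each flush with a corner of the seat.

C is a straight ladder. Two 55×57 mm vertical rails, 1948 mm tall, stand 394 mm apart (outside-to-outside) with their front faces coplanar on the −y side. 6 rungs, each 57 mm deep and 25 mm tall, span between the inner faces of the rails, front faces flush with the rails. The lowest rung's underside is at z = 185 mm and rungs are spaced 328 mm apart (underside to underside).

Three stools sit around the table at the +y, −x, +x sides. The ladder is on top of the table, centred.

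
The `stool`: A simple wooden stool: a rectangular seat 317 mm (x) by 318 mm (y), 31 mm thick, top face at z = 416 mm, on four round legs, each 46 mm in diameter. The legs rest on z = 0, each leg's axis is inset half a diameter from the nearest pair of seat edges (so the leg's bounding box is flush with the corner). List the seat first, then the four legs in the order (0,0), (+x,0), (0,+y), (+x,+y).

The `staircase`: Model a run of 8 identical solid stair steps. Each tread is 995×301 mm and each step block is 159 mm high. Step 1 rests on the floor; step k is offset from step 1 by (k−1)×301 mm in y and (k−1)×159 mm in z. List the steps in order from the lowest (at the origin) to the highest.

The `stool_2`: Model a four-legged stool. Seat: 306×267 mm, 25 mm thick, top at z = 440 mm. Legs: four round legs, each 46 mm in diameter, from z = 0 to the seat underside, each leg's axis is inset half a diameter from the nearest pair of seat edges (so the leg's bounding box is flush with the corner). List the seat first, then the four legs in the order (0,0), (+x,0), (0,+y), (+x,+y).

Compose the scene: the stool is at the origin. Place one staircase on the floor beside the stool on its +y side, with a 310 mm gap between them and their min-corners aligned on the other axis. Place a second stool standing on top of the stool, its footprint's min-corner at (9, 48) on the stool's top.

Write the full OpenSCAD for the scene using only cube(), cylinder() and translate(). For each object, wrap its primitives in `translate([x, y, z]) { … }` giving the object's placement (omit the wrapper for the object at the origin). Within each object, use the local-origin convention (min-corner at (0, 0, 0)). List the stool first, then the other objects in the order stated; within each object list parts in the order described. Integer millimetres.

translate([0, 0, 385]) cube([317, 318, 31]);
translate([23, 23, 0]) cylinder(h = 385, r = 23);
translate([294, 23, 0]) cylinder(h = 385, r = 23);
translate([23, 295, 0]) cylinder(h = 385, r = 23);
translate([294, 295, 0]) cylinder(h = 385, r = 23);
translate([0, 628, 0]) {
  cube([995, 301, 159]);
  translate([0, 301, 159]) cube([995, 301, 159]);
  translate([0, 602, 318]) cube([995, 301, 159]);
  translate([0, 903, 477]) cube([995, 301, 159]);
  translate([0, 1204, 636]) cube([995, 301, 159]);
  translate([0, 1505, 795]) cube([995, 301, 159]);
  translate([0, 1806, 954]) cube([995, 301, 159]);
  translate([0, 2107, 1113]) cube([995, 301, 159]);
}
translate([9, 48, 416]) {
  translate([0, 0, 415]) cube([306, 267, 25]);
  translate([23, 23, 0]) cylinder(h = 415, r = 23);
  translate([283, 23, 0]) cylinder(h = 415, r = 23);
  translate([23, 244, 0]) cylinder(h = 415, r = 23);
  translate([283, 244, 0]) cylinder(h = 415, r = 23);
}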